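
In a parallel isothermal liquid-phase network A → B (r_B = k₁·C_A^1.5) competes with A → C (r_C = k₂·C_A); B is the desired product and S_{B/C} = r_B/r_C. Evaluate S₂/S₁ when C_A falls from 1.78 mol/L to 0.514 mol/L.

0.537

S_{B/C} = (k₁/k₂)·C_A^0.5, so S₂/S₁ = (C_{A,2}/C_{A,1})^0.5.
= (0.514/1.78)^0.5 = (0.2888)^0.5 = 0.537.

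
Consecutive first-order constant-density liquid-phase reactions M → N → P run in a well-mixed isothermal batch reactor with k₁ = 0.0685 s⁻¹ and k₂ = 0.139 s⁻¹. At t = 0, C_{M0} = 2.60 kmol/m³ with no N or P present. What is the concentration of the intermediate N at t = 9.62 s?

Solving the coupled first-order balances gives C_N(t) = [k₁/(k₂−k₁)]·C_{M0}·(e^(−k₁t) − e^(−k₂t)).
e^(−k₁t) = e^(−0.0685×9.62) = e^(−0.6590) = 0.5174; e^(−k₂t) = e^(−1.337) = 0.2626.
C_N = 0.0685×2.60/(0.139−0.0685) × (0.5174−0.2626) = 2.526×0.2548 = 0.6437 kmol/m³.

0.644 kmol/m³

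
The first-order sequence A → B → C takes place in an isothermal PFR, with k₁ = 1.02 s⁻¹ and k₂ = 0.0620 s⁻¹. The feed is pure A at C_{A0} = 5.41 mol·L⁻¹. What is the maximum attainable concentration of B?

For a first-order series the maximum intermediate yield is C_{B,max}/C_{A0} = (k₁/k₂)^[k₂/(k₂−k₁)].
= (1.02/0.0620)^(0.0620/(0.0620−1.02)) = (16.45)^(-0.06472) = 0.8342.
C_{B,max} = 0.8342×5.41 = 4.51 mol·L⁻¹.

4.51 mol·L⁻¹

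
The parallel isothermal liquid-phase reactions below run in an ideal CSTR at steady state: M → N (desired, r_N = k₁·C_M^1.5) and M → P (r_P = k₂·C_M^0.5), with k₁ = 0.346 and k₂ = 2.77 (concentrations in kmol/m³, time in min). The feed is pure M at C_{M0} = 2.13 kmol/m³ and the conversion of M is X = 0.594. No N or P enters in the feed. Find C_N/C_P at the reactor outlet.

Exit C_M = C_{M0}(1−X) = 2.13×0.406 = 0.8648 kmol/m³.
In a CSTR the entire volume is at exit conditions, so r_N = 0.346×0.8648^1.5 = 0.2782 and r_P = 2.77×0.8648^0.5 = 2.576.
Overall selectivity = C_N/C_P = r_Nτ/(r_Pτ) = r_N/r_P = 0.108.

0.108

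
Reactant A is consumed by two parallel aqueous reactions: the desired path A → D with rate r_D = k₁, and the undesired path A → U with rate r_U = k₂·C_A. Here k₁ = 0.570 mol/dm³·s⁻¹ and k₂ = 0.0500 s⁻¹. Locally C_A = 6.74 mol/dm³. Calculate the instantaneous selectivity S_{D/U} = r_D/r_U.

S_{D/U} = r_D/r_U = (k₁)/(k₂·C_A) = (k₁/k₂)·C_A⁻¹.
= (0.570) / (0.0500×6.740) = 0.5700/0.3370 = 1.69.

1.69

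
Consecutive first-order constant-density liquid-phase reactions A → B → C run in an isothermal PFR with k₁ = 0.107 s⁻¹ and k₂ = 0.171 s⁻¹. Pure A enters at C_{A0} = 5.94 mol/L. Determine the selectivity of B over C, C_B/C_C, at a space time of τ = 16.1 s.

0.305

The intermediate concentration in a first-order A→B→C sequence is C_B = k₁C_{A0}(e^(−k₁τ) − e^(−k₂τ))/(k₂−k₁).
e^(−k₁τ) = e^(−0.107×16.1) = e^(−1.723) = 0.1786; e^(−k₂τ) = e^(−2.753) = 0.06373.
C_B = 0.107×5.94/(0.171−0.107) × (0.1786−0.06373) = 9.931×0.1149 = 1.141 mol/L.
C_A = C_{A0}e^(−k₁τ) = 1.061 mol/L, so C_C = C_{A0}−C_A−C_B = 3.739 mol/L; C_B/C_C = 0.305.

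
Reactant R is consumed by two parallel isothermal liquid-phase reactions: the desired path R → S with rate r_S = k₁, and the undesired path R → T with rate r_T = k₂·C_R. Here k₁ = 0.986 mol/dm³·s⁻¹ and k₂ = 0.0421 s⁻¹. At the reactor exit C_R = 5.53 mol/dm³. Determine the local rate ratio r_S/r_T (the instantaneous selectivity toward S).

S_{S/T} = r_S/r_T = (k₁)/(k₂·C_R) = (k₁/k₂)·C_R⁻¹.
= (0.986) / (0.0421×5.530) = 0.9860/0.2328 = 4.24.
The undesired path is higher order in R, so low C_R (CSTR or dilute feed) favours S.

4.24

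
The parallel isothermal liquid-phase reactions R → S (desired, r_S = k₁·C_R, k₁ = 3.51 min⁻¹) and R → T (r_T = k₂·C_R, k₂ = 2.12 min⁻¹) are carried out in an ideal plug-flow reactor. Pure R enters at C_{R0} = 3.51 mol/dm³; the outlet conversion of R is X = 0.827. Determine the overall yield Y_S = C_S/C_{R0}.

C_R = C_{R0}(1−X) = 0.6072 mol/dm³.
Both paths are first order in R, so the instantaneous fraction to S is constant: dC_S/d(−C_R) = k₁/(k₁+k₂) = 0.6234.
C_S = 0.6234·(C_{R0}−C_R) = 0.6234×2.903 = 1.81 mol/dm³.
Y_S = C_S/C_{R0} = 1.810/3.51 = 0.516.

0.516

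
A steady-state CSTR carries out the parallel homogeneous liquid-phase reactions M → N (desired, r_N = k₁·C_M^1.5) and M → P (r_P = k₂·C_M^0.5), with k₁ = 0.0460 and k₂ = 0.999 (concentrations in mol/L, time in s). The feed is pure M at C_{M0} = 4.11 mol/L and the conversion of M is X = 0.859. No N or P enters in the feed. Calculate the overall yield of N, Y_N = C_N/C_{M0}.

0.0223

Exit C_M = C_{M0}(1−X) = 4.11×0.141 = 0.5795 mol/L.
In a CSTR the entire volume is at exit conditions, so r_N = 0.0460×0.5795^1.5 = 0.02029 and r_P = 0.999×0.5795^0.5 = 0.7605.
Fraction of consumed M going to N: r_N/(r_N+r_P) = 0.02599.
C_N = 0.02599·C_{M0}·X = 0.02599×4.11×0.859 = 0.0918 mol/L; Y_N = C_N/C_{M0} = 0.0223.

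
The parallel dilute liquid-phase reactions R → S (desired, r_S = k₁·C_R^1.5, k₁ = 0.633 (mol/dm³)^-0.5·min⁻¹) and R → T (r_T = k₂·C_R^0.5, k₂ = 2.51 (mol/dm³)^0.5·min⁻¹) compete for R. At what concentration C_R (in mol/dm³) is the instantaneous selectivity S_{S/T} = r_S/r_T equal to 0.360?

1.43 mol/dm³

S_{S/T} = (k₁/k₂)·C_R ⇒ C_R = S·k₂/k₁.
= 0.360×2.51/0.633 = 1.43 mol/dm³.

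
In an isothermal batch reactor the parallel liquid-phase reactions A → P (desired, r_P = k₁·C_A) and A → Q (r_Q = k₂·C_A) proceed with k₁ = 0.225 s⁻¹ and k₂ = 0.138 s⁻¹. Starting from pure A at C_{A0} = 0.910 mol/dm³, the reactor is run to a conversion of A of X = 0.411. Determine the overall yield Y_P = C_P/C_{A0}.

0.255

C_A = C_{A0}(1−X) = 0.5360 mol/dm³.
Both paths are first order in A, so the instantaneous fraction to P is constant: dC_P/d(−C_A) = k₁/(k₁+k₂) = 0.6198.
C_P = 0.6198·(C_{A0}−C_A) = 0.6198×0.3740 = 0.232 mol/dm³.
Y_P = C_P/C_{A0} = 0.2318/0.910 = 0.255.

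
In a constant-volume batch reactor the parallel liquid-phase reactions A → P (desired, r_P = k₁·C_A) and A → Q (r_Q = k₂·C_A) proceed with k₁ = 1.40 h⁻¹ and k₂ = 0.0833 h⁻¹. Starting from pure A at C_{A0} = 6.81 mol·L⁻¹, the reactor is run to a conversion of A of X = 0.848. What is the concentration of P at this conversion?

5.45 mol·L⁻¹

C_A = C_{A0}(1−X) = 1.035 mol·L⁻¹.
Both paths are first order in A, so the instantaneous fraction to P is constant: dC_P/d(−C_A) = k₁/(k₁+k₂) = 0.9438.
C_P = 0.9438·(C_{A0}−C_A) = 0.9438×5.775 = 5.45 mol·L⁻¹.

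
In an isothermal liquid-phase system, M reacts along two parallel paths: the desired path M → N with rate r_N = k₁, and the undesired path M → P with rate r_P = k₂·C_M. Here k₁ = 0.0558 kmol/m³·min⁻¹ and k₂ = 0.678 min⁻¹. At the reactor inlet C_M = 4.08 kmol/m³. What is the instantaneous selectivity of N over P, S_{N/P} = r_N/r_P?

S_{N/P} = r_N/r_P = (k₁)/(k₂·C_M) = (k₁/k₂)·C_M⁻¹.
= (0.0558) / (0.678×4.080) = 0.05580/2.766 = 0.0202.

0.0202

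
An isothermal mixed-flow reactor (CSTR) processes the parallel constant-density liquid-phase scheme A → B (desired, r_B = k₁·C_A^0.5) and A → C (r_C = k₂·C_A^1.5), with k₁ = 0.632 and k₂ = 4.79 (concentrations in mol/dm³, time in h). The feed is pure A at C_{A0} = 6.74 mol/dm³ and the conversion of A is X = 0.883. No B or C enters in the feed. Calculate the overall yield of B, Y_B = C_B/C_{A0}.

Exit C_A = C_{A0}(1−X) = 6.74×0.117 = 0.7886 mol/dm³.
Rates in a CSTR are evaluated at the outlet concentration: r_B = 0.632×0.7886^0.5 = 0.5612, r_C = 4.79×0.7886^1.5 = 3.354.
Fraction of consumed A going to B: r_B/(r_B+r_C) = 0.1433.
C_B = 0.1433·C_{A0}·X = 0.1433×6.74×0.883 = 0.853 mol/dm³; Y_B = C_B/C_{A0} = 0.127.

0.127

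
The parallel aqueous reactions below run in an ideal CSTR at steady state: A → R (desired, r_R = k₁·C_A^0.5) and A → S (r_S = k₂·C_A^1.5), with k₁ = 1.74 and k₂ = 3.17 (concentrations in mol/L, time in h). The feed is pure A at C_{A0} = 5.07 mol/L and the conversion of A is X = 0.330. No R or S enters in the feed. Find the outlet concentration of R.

0.233 mol/L

Exit C_A = C_{A0}(1−X) = 5.07×0.670 = 3.397 mol/L.
In a CSTR the entire volume is at exit conditions, so r_R = 1.74×3.397^0.5 = 3.207 and r_S = 3.17×3.397^1.5 = 19.85.
Fraction of consumed A going to R: r_R/(r_R+r_S) = 0.1391.
C_R = 0.1391·C_{A0}·X = 0.1391×5.07×0.330 = 0.233 mol/L.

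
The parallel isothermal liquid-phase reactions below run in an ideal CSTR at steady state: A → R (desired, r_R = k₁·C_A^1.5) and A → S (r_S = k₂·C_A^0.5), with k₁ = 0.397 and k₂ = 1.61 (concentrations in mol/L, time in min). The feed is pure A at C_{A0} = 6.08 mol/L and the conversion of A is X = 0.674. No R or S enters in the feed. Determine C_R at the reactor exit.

1.35 mol/L

Exit C_A = C_{A0}(1−X) = 6.08×0.326 = 1.982 mol/L.
Rates in a CSTR are evaluated at the outlet concentration: r_R = 0.397×1.982^1.5 = 1.108, r_S = 1.61×1.982^0.5 = 2.267.
Fraction of consumed A going to R: r_R/(r_R+r_S) = 0.3283.
C_R = 0.3283·C_{A0}·X = 0.3283×6.08×0.674 = 1.35 mol/L.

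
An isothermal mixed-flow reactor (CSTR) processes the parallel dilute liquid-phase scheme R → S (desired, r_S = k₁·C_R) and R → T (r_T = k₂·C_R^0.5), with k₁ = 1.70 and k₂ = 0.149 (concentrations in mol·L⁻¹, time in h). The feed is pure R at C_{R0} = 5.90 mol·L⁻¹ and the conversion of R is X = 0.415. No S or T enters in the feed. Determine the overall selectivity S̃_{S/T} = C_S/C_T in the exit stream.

21.2

Exit C_R = C_{R0}(1−X) = 5.90×0.585 = 3.451 mol·L⁻¹.
Rates in a CSTR are evaluated at the outlet concentration: r_S = 1.70×3.451 = 5.868, r_T = 0.149×3.451^0.5 = 0.2768.
Overall selectivity = C_S/C_T = r_Sτ/(r_Tτ) = r_S/r_T = 21.2.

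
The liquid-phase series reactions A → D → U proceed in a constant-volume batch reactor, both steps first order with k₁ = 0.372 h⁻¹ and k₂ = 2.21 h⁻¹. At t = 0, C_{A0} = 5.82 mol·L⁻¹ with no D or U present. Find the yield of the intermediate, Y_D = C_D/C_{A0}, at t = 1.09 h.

0.117

Solving the coupled first-order balances gives C_D(t) = [k₁/(k₂−k₁)]·C_{A0}·(e^(−k₁t) − e^(−k₂t)).
e^(−k₁t) = e^(−0.372×1.09) = e^(−0.4055) = 0.6667; e^(−k₂t) = e^(−2.409) = 0.08991.
C_D = 0.372×5.82/(2.21−0.372) × (0.6667−0.08991) = 1.178×0.5767 = 0.6794 mol·L⁻¹.
Y_D = C_D/C_{A0} = 0.6794/5.82 = 0.117.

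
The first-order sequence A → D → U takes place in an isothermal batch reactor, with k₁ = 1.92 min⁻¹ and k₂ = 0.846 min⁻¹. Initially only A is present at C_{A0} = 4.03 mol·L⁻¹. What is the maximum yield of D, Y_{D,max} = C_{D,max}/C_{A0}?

Evaluating C_D at t_opt = ln(k₂/k₁)/(k₂−k₁) gives C_{D,max}/C_{A0} = (k₁/k₂)^[k₂/(k₂−k₁)].
= (1.92/0.846)^(0.846/(0.846−1.92)) = (2.270)^(-0.7877) = 0.5244.

0.524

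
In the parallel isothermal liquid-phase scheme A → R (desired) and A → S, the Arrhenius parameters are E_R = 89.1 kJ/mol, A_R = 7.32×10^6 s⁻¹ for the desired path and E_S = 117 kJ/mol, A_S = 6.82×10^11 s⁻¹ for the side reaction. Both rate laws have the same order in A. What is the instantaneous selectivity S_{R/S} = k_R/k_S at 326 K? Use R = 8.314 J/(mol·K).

0.317

k_R/k_S = (A_R/A_S)·exp[−(E_R−E_S)/(RT)] = (A_R/A_S)·exp[(E_S−E_R)/(RT)].
(E_S−E_R)/(RT) = (117−89.1)×10³/(8.314×326) = 27900/2710 = 10.29.
k_R/k_S = (7.32×10^6/6.82×10^11)·exp(10.29) = 1.073×10^-5 × 29549 = 0.317.
Since E_R < E_S, lowering the temperature improves selectivity toward R.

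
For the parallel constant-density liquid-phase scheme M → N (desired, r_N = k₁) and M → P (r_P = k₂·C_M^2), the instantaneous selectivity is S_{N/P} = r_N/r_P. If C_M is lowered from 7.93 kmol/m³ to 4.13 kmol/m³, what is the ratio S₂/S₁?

S_{N/P} = (k₁/k₂)·C_M^-2, so S₂/S₁ = (C_{M,2}/C_{M,1})^-2.
= (4.13/7.93)^(-2) = (0.5208)^(-2) = 3.69.

3.69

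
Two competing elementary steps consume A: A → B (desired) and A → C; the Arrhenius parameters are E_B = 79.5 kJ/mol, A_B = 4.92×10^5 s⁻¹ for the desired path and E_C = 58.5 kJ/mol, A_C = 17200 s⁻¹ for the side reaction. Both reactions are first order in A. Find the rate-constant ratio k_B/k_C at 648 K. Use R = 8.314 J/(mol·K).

0.580

k_B/k_C = (A_B/A_C)·exp[−(E_B−E_C)/(RT)] = (A_B/A_C)·exp[(E_C−E_B)/(RT)].
(E_C−E_B)/(RT) = (58.5−79.5)×10³/(8.314×648) = -21000/5387 = -3.898.
k_B/k_C = (4.92×10^5/17200)·exp(-3.898) = 28.60 × 0.02028 = 0.580.
Since E_B > E_C, raising the temperature improves selectivity toward B.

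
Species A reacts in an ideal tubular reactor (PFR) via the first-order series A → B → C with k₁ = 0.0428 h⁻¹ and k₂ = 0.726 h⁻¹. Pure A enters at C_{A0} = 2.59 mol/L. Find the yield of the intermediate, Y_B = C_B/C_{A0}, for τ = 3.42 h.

For first-order series with pure A initially, C_B(τ) = k₁C_{A0}/(k₂−k₁)·(e^(−k₁τ) − e^(−k₂τ)).
e^(−k₁τ) = e^(−0.0428×3.42) = e^(−0.1464) = 0.8638; e^(−k₂τ) = e^(−2.483) = 0.08350.
C_B = 0.0428×2.59/(0.726−0.0428) × (0.8638−0.08350) = 0.1623×0.7803 = 0.1266 mol/L.
Y_B = C_B/C_{A0} = 0.1266/2.59 = 0.0489.

0.0489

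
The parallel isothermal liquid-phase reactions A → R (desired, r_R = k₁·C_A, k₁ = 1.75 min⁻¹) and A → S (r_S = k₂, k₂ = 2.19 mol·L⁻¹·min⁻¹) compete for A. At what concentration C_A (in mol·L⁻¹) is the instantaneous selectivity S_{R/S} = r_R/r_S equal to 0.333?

0.417 mol·L⁻¹

S_{R/S} = (k₁/k₂)·C_A ⇒ C_A = S·k₂/k₁.
= 0.333×2.19/1.75 = 0.417 mol·L⁻¹.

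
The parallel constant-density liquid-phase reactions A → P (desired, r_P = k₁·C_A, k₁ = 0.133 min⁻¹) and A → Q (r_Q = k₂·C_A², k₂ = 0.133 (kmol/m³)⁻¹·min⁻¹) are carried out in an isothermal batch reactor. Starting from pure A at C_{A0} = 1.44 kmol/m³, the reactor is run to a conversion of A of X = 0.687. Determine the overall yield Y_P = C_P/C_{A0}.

C_A = C_{A0}(1−X) = 0.4507 kmol/m³.
Along a PFR/batch, dC_P/dC_A = −r_P/(r_P+r_Q) = −k₁/(k₁+k₂·C_A).
Integrating from C_{A0} to C_A: C_P = (0.133/0.133)·ln[(0.133+0.133·1.44)/(0.133+0.133·0.451)] = 1.000·ln(0.3245/0.1929) = 0.5199 kmol/m³.
Y_P = C_P/C_{A0} = 0.5199/1.44 = 0.361.

0.361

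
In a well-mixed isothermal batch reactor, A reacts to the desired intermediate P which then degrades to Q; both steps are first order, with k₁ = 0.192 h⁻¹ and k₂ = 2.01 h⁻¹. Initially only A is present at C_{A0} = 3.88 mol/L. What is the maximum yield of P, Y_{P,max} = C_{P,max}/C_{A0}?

0.0745

For a first-order series the maximum intermediate yield is C_{P,max}/C_{A0} = (k₁/k₂)^[k₂/(k₂−k₁)].
= (0.192/2.01)^(2.01/(2.01−0.192)) = (0.09552)^(1.106) = 0.07454.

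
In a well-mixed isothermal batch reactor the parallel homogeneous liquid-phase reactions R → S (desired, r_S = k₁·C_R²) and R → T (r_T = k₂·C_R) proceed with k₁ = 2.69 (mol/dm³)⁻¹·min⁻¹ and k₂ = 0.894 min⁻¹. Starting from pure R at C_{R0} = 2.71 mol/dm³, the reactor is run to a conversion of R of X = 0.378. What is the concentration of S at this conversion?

C_R = C_{R0}(1−X) = 1.686 mol/dm³.
Along a PFR/batch, dC_T/dC_R = −r_T/(r_S+r_T) = −k₂/(k₂+k₁·C_R).
Integrating from C_{R0} to C_R: C_T = (0.894/2.69)·ln[(0.894+2.69·2.71)/(0.894+2.69·1.69)] = 0.3323·ln(8.184/5.428) = 0.1364 mol/dm³.
Then C_S = (C_{R0}−C_R) − C_T = 1.024 − 0.1364 = 0.8879 mol/dm³.

0.888 mol/dm³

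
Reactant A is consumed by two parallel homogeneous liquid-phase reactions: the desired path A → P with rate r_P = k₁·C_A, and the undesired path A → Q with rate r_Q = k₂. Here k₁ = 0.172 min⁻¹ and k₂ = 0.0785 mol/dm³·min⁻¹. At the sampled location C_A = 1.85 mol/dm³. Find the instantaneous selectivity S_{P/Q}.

S_{P/Q} = r_P/r_Q = (k₁·C_A)/(k₂) = (k₁/k₂)·C_A.
= (0.172×1.850) / (0.0785) = 0.3182/0.07850 = 4.05.
Since the desired path is higher order in A, keeping C_A high (PFR or concentrated feed) favours P.

4.05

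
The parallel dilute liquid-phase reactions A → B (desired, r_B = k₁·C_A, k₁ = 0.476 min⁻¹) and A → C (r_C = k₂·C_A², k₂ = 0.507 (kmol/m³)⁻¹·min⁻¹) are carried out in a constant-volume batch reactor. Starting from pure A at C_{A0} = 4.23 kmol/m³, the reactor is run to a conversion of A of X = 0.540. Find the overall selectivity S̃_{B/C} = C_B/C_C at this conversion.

0.315

C_A = C_{A0}(1−X) = 1.946 kmol/m³.
Along a PFR/batch, dC_B/dC_A = −r_B/(r_B+r_C) = −k₁/(k₁+k₂·C_A).
Integrating from C_{A0} to C_A: C_B = (0.476/0.507)·ln[(0.476+0.507·4.23)/(0.476+0.507·1.95)] = 0.9389·ln(2.621/1.463) = 0.5476 kmol/m³.
C_C = (C_{A0}−C_A)−C_B = 1.737 kmol/m³; S̃_{B/C} = 0.5476/1.737 = 0.315.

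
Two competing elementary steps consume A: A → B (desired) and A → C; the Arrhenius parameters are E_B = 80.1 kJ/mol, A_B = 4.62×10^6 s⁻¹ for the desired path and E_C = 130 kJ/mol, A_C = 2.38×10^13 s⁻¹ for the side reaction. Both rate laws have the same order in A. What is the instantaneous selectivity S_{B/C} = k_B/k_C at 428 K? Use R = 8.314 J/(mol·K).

With equal orders, S_{B/C} = k_B/k_C = (A_B/A_C)·exp[(E_C−E_B)/(RT)].
(E_C−E_B)/(RT) = (130−80.1)×10³/(8.314×428) = 49900/3558 = 14.02.
k_B/k_C = (4.62×10^6/2.38×10^13)·exp(14.02) = 1.941×10^-7 × 1.231×10^6 = 0.239.
Since E_B < E_C, lowering the temperature improves selectivity toward B.

0.239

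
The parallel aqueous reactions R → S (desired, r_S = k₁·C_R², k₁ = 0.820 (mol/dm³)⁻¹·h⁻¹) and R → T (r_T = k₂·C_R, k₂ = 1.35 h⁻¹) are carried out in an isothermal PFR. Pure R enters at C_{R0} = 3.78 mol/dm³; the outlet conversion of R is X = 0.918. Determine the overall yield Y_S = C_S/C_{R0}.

0.474

C_R = C_{R0}(1−X) = 0.3100 mol/dm³.
Along a PFR/batch, dC_T/dC_R = −r_T/(r_S+r_T) = −k₂/(k₂+k₁·C_R).
Integrating from C_{R0} to C_R: C_T = (1.35/0.820)·ln[(1.35+0.820·3.78)/(1.35+0.820·0.310)] = 1.646·ln(4.450/1.604) = 1.680 mol/dm³.
Then C_S = (C_{R0}−C_R) − C_T = 3.470 − 1.680 = 1.790 mol/dm³.
Y_S = C_S/C_{R0} = 1.790/3.78 = 0.474.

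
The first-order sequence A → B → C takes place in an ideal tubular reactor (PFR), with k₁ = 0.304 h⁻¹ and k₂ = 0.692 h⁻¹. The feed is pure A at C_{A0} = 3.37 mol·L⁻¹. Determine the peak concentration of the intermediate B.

Evaluating C_B at τ_opt = ln(k₂/k₁)/(k₂−k₁) gives C_{B,max}/C_{A0} = (k₁/k₂)^[k₂/(k₂−k₁)].
= (0.304/0.692)^(0.692/(0.692−0.304)) = (0.4393)^(1.784) = 0.2306.
C_{B,max} = 0.2306×3.37 = 0.777 mol·L⁻¹.

0.777 mol·L⁻¹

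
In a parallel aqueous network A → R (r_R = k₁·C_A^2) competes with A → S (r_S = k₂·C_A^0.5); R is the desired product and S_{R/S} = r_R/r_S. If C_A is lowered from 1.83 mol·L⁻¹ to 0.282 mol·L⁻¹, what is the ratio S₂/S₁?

0.0605

S_{R/S} = (k₁/k₂)·C_A^1.5, so S₂/S₁ = (C_{A,2}/C_{A,1})^1.5.
= (0.282/1.83)^1.5 = (0.1541)^1.5 = 0.0605.
Selectivity toward R falls as C_A falls — high-concentration operation is favoured.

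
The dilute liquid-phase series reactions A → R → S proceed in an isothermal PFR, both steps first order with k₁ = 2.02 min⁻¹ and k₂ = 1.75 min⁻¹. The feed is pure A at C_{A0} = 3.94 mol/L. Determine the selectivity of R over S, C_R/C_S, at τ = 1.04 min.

The intermediate concentration in a first-order A→B→C sequence is C_R = k₁C_{A0}(e^(−k₁τ) − e^(−k₂τ))/(k₂−k₁).
e^(−k₁τ) = e^(−2.02×1.04) = e^(−2.101) = 0.1224; e^(−k₂τ) = e^(−1.820) = 0.1620.
C_R = 2.02×3.94/(1.75−2.02) × (0.1224−0.1620) = (-29.48)×(-0.03967) = 1.169 mol/L.
C_A = C_{A0}e^(−k₁τ) = 0.4821 mol/L, so C_S = C_{A0}−C_A−C_R = 2.289 mol/L; C_R/C_S = 0.511.

0.511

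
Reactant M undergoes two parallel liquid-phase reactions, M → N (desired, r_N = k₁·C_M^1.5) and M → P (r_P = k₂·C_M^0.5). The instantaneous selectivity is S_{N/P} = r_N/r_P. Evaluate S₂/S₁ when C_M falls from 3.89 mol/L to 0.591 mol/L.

S_{N/P} = (k₁/k₂)·C_M, so S₂/S₁ = (C_{M,2}/C_{M,1}).
= 0.591/3.89 = 0.152.

0.152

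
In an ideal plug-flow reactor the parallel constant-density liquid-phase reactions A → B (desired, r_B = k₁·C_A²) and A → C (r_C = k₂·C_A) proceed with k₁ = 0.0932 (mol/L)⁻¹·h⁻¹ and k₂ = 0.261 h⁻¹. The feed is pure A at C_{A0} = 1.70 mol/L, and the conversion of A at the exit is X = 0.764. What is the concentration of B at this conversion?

C_A = C_{A0}(1−X) = 0.4012 mol/L.
Along a PFR/batch, dC_C/dC_A = −r_C/(r_B+r_C) = −k₂/(k₂+k₁·C_A).
Integrating from C_{A0} to C_A: C_C = (0.261/0.0932)·ln[(0.261+0.0932·1.70)/(0.261+0.0932·0.401)] = 2.800·ln(0.4194/0.2984) = 0.9536 mol/L.
Then C_B = (C_{A0}−C_A) − C_C = 1.299 − 0.9536 = 0.3452 mol/L.

0.345 mol/L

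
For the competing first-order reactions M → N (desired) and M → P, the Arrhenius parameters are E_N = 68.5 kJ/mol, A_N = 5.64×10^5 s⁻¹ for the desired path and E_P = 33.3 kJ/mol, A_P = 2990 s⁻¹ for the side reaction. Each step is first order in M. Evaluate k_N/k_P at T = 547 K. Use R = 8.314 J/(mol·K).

0.0821

Since both paths have the same order in M, the concentration cancels and S_{N/P} = k_N/k_P = (A_N/A_P)·exp[(E_P−E_N)/(RT)].
(E_P−E_N)/(RT) = (33.3−68.5)×10³/(8.314×547) = -35200/4548 = -7.740.
k_N/k_P = (5.64×10^5/2990)·exp(-7.740) = 188.6 × 4.350×10^-4 = 0.0821.
Since E_N > E_P, raising the temperature improves selectivity toward N.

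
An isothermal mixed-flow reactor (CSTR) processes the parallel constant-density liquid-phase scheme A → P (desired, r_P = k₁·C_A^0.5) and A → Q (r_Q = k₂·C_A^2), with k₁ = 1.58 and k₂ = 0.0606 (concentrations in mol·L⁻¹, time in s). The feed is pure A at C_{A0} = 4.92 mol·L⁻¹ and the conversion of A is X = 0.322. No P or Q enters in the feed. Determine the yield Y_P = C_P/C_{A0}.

0.261

Exit C_A = C_{A0}(1−X) = 4.92×0.678 = 3.336 mol·L⁻¹.
In a CSTR the entire volume is at exit conditions, so r_P = 1.58×3.336^0.5 = 2.886 and r_Q = 0.0606×3.336^2 = 0.6743.
Fraction of consumed A going to P: r_P/(r_P+r_Q) = 0.8106.
C_P = 0.8106·C_{A0}·X = 0.8106×4.92×0.322 = 1.28 mol·L⁻¹; Y_P = C_P/C_{A0} = 0.261.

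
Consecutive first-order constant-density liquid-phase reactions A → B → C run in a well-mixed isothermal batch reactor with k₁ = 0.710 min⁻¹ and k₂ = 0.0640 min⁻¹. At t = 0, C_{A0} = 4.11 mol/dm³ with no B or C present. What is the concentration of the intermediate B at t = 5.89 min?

For first-order series with pure A initially, C_B(t) = k₁C_{A0}/(k₂−k₁)·(e^(−k₁t) − e^(−k₂t)).
e^(−k₁t) = e^(−0.710×5.89) = e^(−4.182) = 0.01527; e^(−k₂t) = e^(−0.3770) = 0.6859.
C_B = 0.710×4.11/(0.0640−0.710) × (0.01527−0.6859) = (-4.517)×(-0.6707) = 3.030 mol/dm³.

3.03 mol/dm³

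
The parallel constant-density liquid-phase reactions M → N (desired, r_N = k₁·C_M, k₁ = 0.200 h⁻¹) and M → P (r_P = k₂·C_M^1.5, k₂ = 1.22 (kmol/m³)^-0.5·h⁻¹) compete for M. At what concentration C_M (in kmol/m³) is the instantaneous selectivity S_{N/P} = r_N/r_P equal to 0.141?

1.35 kmol/m³

S_{N/P} = (k₁/k₂)·C_M^-0.5 ⇒ C_M = (S·k₂/k₁)^(-2).
= (0.141×1.22/0.200)^(-2) = (0.8601)^(-2) = 1.35 kmol/m³.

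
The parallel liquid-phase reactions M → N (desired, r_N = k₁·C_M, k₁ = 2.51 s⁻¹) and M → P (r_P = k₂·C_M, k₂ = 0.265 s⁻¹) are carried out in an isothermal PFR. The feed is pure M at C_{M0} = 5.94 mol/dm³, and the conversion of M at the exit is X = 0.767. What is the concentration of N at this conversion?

4.12 mol/dm³

C_M = C_{M0}(1−X) = 1.384 mol/dm³.
Both paths are first order in M, so the instantaneous fraction to N is constant: dC_N/d(−C_M) = k₁/(k₁+k₂) = 0.9045.
C_N = 0.9045·(C_{M0}−C_M) = 0.9045×4.556 = 4.12 mol/dm³.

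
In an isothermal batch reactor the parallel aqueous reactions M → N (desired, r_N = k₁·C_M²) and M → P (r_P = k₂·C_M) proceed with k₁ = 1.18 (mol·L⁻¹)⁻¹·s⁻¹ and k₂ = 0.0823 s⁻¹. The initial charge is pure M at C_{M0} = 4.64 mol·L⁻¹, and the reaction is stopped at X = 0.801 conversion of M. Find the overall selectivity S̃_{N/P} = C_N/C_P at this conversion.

C_M = C_{M0}(1−X) = 0.9234 mol·L⁻¹.
Along a PFR/batch, dC_P/dC_M = −r_P/(r_N+r_P) = −k₂/(k₂+k₁·C_M).
Integrating from C_{M0} to C_M: C_P = (0.0823/1.18)·ln[(0.0823+1.18·4.64)/(0.0823+1.18·0.923)] = 0.06975·ln(5.557/1.172) = 0.1086 mol·L⁻¹.
Then C_N = (C_{M0}−C_M) − C_P = 3.717 − 0.1086 = 3.608 mol·L⁻¹.
S̃_{N/P} = C_N/C_P = 3.608/0.1086 = 33.2.

33.2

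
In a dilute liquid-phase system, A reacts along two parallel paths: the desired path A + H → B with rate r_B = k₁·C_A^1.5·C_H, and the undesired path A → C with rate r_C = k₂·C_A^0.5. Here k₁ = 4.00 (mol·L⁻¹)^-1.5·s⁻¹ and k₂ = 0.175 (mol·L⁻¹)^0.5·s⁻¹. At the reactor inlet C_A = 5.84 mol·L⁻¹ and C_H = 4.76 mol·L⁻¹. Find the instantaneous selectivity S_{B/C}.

635

S_{B/C} = r_B/r_C = (k₁·C_A^1.5·C_H)/(k₂·C_A^0.5) = (k₁/k₂)·C_A·C_H.
= (4.00×5.840^1.5×4.760) / (0.175×5.840^0.5) = 268.7/0.4229 = 635.
Since the desired path is higher order in A, keeping C_A high (PFR or concentrated feed) favours B.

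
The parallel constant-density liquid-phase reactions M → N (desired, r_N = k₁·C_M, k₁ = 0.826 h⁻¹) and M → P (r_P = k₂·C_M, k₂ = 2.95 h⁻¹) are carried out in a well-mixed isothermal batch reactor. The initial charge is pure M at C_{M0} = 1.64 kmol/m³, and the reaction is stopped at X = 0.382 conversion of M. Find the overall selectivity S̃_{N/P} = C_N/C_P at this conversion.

C_M = C_{M0}(1−X) = 1.014 kmol/m³.
Both paths are first order in M, so the instantaneous fraction to N is constant: dC_N/d(−C_M) = k₁/(k₁+k₂) = 0.2187.
C_N = 0.2187·(C_{M0}−C_M) = 0.2187×0.6265 = 0.137 kmol/m³.
C_P = (C_{M0}−C_M)−C_N = 0.4894 kmol/m³; S̃_{N/P} = 0.1370/0.4894 = 0.280.

0.280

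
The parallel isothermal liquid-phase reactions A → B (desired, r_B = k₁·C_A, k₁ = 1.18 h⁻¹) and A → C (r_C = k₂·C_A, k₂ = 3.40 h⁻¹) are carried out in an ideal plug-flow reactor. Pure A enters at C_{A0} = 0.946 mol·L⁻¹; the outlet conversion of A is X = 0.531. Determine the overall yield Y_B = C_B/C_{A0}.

C_A = C_{A0}(1−X) = 0.4437 mol·L⁻¹.
Both paths are first order in A, so the instantaneous fraction to B is constant: dC_B/d(−C_A) = k₁/(k₁+k₂) = 0.2576.
C_B = 0.2576·(C_{A0}−C_A) = 0.2576×0.5023 = 0.129 mol·L⁻¹.
Y_B = C_B/C_{A0} = 0.1294/0.946 = 0.137.

0.137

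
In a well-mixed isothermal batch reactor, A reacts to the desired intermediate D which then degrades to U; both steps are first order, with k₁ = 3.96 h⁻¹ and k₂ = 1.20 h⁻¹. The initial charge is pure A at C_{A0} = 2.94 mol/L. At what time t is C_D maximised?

Setting dC_D/dt = 0 gives t_opt = ln(k₂/k₁)/(k₂−k₁).
= ln(1.20/3.96)/(1.20−3.96) = ln(0.3030)/-2.760 = -1.194/-2.760 = 0.433 h.

0.433 h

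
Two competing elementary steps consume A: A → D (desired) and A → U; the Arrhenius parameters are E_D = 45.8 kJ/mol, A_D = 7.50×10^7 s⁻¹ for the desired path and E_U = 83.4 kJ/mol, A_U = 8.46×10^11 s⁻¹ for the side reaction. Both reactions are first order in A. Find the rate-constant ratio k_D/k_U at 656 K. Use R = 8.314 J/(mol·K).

0.0874

k_D/k_U = (A_D/A_U)·exp[−(E_D−E_U)/(RT)] = (A_D/A_U)·exp[(E_U−E_D)/(RT)].
(E_U−E_D)/(RT) = (83.4−45.8)×10³/(8.314×656) = 37600/5454 = 6.894.
k_D/k_U = (7.50×10^7/8.46×10^11)·exp(6.894) = 8.865×10^-5 × 986.4 = 0.0874.
Since E_D < E_U, lowering the temperature improves selectivity toward D.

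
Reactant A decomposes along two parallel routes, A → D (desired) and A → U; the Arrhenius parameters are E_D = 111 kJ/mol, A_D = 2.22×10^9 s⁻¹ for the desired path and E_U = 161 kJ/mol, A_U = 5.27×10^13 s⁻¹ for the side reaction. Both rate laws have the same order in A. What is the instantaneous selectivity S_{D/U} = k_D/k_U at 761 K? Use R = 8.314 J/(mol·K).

Since both paths have the same order in A, the concentration cancels and S_{D/U} = k_D/k_U = (A_D/A_U)·exp[(E_U−E_D)/(RT)].
(E_U−E_D)/(RT) = (161−111)×10³/(8.314×761) = 50000/6327 = 7.903.
k_D/k_U = (2.22×10^9/5.27×10^13)·exp(7.903) = 4.213×10^-5 × 2705 = 0.114.

0.114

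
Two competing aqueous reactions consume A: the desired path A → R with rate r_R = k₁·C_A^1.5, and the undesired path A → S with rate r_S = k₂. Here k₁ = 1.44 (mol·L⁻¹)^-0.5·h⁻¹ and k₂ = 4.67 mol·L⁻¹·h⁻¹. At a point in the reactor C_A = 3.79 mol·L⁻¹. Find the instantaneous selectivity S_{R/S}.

S_{R/S} = r_R/r_S = (k₁·C_A^1.5)/(k₂) = (k₁/k₂)·C_A^1.5.
= (1.44×3.790^1.5) / (4.67) = 10.62/4.670 = 2.28.
Since the desired path is higher order in A, keeping C_A high (PFR or concentrated feed) favours R.

2.28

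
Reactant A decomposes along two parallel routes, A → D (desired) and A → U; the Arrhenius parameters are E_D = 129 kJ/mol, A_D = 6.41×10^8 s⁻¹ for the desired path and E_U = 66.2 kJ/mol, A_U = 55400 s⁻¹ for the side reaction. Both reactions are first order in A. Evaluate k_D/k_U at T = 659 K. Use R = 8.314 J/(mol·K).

0.122

With equal orders, S_{D/U} = k_D/k_U = (A_D/A_U)·exp[(E_U−E_D)/(RT)].
(E_U−E_D)/(RT) = (66.2−129)×10³/(8.314×659) = -62800/5479 = -11.46.
k_D/k_U = (6.41×10^8/55400)·exp(-11.46) = 11570 × 1.052×10^-5 = 0.122.
Since E_D > E_U, raising the temperature improves selectivity toward D.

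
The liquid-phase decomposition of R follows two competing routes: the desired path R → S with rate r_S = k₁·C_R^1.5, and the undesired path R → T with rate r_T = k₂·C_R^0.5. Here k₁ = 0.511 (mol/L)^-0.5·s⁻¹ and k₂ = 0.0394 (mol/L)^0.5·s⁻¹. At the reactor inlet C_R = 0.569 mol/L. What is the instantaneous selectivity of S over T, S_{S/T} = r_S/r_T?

7.38

S_{S/T} = r_S/r_T = (k₁·C_R^1.5)/(k₂·C_R^0.5) = (k₁/k₂)·C_R.
= (0.511×0.5690^1.5) / (0.0394×0.5690^0.5) = 0.2193/0.02972 = 7.38.
Since the desired path is higher order in R, keeping C_R high (PFR or concentrated feed) favours S.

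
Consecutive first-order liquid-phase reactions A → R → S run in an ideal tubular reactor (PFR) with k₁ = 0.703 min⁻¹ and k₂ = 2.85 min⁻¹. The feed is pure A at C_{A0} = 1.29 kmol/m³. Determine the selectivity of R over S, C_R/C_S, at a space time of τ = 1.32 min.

0.252

For first-order series with pure A initially, C_R(τ) = k₁C_{A0}/(k₂−k₁)·(e^(−k₁τ) − e^(−k₂τ)).
e^(−k₁τ) = e^(−0.703×1.32) = e^(−0.9280) = 0.3954; e^(−k₂τ) = e^(−3.762) = 0.02324.
C_R = 0.703×1.29/(2.85−0.703) × (0.3954−0.02324) = 0.4224×0.3721 = 0.1572 kmol/m³.
C_A = C_{A0}e^(−k₁τ) = 0.5100 kmol/m³, so C_S = C_{A0}−C_A−C_R = 0.6228 kmol/m³; C_R/C_S = 0.252.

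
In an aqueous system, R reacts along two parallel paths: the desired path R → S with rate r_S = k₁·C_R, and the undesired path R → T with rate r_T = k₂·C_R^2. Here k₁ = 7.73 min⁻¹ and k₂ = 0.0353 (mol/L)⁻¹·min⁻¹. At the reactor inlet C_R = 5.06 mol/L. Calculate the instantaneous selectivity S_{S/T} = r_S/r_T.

43.3

S_{S/T} = r_S/r_T = (k₁·C_R)/(k₂·C_R^2) = (k₁/k₂)·C_R⁻¹.
= (7.73×5.060) / (0.0353×5.060^2) = 39.11/0.9038 = 43.3.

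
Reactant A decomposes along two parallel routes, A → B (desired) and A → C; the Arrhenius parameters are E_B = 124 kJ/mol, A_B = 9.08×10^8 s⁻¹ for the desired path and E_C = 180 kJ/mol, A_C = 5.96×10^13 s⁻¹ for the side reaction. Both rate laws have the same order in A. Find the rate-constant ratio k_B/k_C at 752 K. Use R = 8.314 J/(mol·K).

k_B/k_C = (A_B/A_C)·exp[−(E_B−E_C)/(RT)] = (A_B/A_C)·exp[(E_C−E_B)/(RT)].
(E_C−E_B)/(RT) = (180−124)×10³/(8.314×752) = 56000/6252 = 8.957.
k_B/k_C = (9.08×10^8/5.96×10^13)·exp(8.957) = 1.523×10^-5 × 7762 = 0.118.

0.118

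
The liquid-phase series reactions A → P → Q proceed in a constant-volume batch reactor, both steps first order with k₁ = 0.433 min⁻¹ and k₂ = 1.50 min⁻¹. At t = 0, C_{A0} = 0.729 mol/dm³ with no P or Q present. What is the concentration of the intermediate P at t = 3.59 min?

0.0612 mol/dm³

For first-order series with pure A initially, C_P(t) = k₁C_{A0}/(k₂−k₁)·(e^(−k₁t) − e^(−k₂t)).
e^(−k₁t) = e^(−0.433×3.59) = e^(−1.554) = 0.2113; e^(−k₂t) = e^(−5.385) = 0.004585.
C_P = 0.433×0.729/(1.50−0.433) × (0.2113−0.004585) = 0.2958×0.2067 = 0.06115 mol/dm³.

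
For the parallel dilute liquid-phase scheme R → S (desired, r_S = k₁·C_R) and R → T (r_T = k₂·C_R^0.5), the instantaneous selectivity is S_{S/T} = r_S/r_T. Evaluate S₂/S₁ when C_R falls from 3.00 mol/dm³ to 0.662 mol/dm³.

0.470

S_{S/T} = (k₁/k₂)·C_R^0.5, so S₂/S₁ = (C_{R,2}/C_{R,1})^0.5.
= (0.662/3.00)^0.5 = (0.2207)^0.5 = 0.470.
Selectivity toward S falls as C_R falls — high-concentration operation is favoured.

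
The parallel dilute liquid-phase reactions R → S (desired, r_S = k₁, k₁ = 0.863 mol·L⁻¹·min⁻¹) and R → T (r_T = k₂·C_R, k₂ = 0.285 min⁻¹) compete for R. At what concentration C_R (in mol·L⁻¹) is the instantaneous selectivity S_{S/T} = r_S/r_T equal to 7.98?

0.379 mol·L⁻¹

S_{S/T} = (k₁/k₂)·C_R⁻¹ ⇒ C_R = (S·k₂/k₁)^(-1).
= (7.98×0.285/0.863)^(-1) = (2.635)^(-1) = 0.379 mol·L⁻¹.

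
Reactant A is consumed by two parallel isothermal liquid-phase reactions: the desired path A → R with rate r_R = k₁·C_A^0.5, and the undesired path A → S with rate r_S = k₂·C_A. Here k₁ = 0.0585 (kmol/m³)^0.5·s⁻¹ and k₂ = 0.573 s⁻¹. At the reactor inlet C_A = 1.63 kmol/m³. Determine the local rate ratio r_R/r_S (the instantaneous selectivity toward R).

S_{R/S} = r_R/r_S = (k₁·C_A^0.5)/(k₂·C_A) = (k₁/k₂)·C_A^-0.5.
= (0.0585×1.630^0.5) / (0.573×1.630) = 0.07469/0.9340 = 0.0800.

0.0800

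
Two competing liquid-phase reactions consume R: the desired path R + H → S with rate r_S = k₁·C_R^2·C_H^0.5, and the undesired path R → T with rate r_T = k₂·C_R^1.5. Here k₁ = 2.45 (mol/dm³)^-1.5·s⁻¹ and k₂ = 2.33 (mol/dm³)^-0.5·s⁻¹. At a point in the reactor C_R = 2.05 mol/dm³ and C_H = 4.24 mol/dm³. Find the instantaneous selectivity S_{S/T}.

3.10

S_{S/T} = r_S/r_T = (k₁·C_R^2·C_H^0.5)/(k₂·C_R^1.5) = (k₁/k₂)·C_R^0.5·C_H^0.5.
= (2.45×2.050^2×4.240^0.5) / (2.33×2.050^1.5) = 21.20/6.839 = 3.10.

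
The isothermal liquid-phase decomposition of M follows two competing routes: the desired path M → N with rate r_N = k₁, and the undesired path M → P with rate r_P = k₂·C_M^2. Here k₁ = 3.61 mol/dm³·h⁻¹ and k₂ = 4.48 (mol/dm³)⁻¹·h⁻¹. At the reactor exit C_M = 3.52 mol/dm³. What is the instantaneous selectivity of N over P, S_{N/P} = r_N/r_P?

S_{N/P} = r_N/r_P = (k₁)/(k₂·C_M^2) = (k₁/k₂)·C_M^-2.
= (3.61) / (4.48×3.520^2) = 3.610/55.51 = 0.0650.
The undesired path is higher order in M, so low C_M (CSTR or dilute feed) favours N.

0.0650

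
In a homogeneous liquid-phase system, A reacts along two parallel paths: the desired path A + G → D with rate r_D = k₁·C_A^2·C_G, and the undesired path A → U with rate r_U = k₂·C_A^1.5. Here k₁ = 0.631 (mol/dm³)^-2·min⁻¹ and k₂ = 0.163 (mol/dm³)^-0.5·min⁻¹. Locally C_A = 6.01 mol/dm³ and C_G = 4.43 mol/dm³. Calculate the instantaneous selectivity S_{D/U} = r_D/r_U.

42.0

S_{D/U} = r_D/r_U = (k₁·C_A^2·C_G)/(k₂·C_A^1.5) = (k₁/k₂)·C_A^0.5·C_G.
= (0.631×6.010^2×4.430) / (0.163×6.010^1.5) = 101.0/2.402 = 42.0.
Since the desired path is higher order in A, keeping C_A high (PFR or concentrated feed) favours D.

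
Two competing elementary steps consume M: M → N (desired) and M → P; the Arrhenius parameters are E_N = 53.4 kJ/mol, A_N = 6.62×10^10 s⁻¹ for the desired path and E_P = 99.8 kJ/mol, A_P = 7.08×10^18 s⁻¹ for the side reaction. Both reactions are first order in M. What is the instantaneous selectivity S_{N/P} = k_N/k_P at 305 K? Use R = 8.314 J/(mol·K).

With equal orders, S_{N/P} = k_N/k_P = (A_N/A_P)·exp[(E_P−E_N)/(RT)].
(E_P−E_N)/(RT) = (99.8−53.4)×10³/(8.314×305) = 46400/2536 = 18.30.
k_N/k_P = (6.62×10^10/7.08×10^18)·exp(18.30) = 9.350×10^-9 × 8.847×10^7 = 0.827.
Since E_N < E_P, lowering the temperature improves selectivity toward N.

0.827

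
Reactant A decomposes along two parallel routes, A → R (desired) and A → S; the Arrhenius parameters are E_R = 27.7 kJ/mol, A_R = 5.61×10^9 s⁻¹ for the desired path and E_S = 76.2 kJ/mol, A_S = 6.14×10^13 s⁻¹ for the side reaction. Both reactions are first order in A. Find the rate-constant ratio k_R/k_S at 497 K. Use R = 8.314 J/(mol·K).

Since both paths have the same order in A, the concentration cancels and S_{R/S} = k_R/k_S = (A_R/A_S)·exp[(E_S−E_R)/(RT)].
(E_S−E_R)/(RT) = (76.2−27.7)×10³/(8.314×497) = 48500/4132 = 11.74.
k_R/k_S = (5.61×10^9/6.14×10^13)·exp(11.74) = 9.137×10^-5 × 1.252×10^5 = 11.4.

11.4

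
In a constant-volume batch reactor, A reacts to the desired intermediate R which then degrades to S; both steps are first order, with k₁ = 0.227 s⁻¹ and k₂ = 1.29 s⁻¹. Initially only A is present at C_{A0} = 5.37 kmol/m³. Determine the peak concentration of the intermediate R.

Evaluating C_R at t_opt = ln(k₂/k₁)/(k₂−k₁) gives C_{R,max}/C_{A0} = (k₁/k₂)^[k₂/(k₂−k₁)].
= (0.227/1.29)^(1.29/(1.29−0.227)) = (0.1760)^(1.214) = 0.1214.
C_{R,max} = 0.1214×5.37 = 0.652 kmol/m³.

0.652 kmol/m³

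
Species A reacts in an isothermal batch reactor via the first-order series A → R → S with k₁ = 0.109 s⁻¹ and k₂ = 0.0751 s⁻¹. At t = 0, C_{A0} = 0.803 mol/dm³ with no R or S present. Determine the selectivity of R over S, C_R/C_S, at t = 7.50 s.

2.79

The intermediate concentration in a first-order A→B→C sequence is C_R = k₁C_{A0}(e^(−k₁t) − e^(−k₂t))/(k₂−k₁).
e^(−k₁t) = e^(−0.109×7.50) = e^(−0.8175) = 0.4415; e^(−k₂t) = e^(−0.5633) = 0.5694.
C_R = 0.109×0.803/(0.0751−0.109) × (0.4415−0.5694) = (-2.582)×(-0.1278) = 0.3300 mol/dm³.
C_A = C_{A0}e^(−k₁t) = 0.3546 mol/dm³, so C_S = C_{A0}−C_A−C_R = 0.1184 mol/dm³; C_R/C_S = 2.79.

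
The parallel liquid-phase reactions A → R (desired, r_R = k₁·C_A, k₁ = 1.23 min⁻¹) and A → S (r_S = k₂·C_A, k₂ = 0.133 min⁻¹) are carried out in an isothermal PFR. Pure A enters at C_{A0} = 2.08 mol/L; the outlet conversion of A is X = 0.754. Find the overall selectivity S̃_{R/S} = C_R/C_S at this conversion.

9.25

C_A = C_{A0}(1−X) = 0.5117 mol/L.
Both paths are first order in A, so the instantaneous fraction to R is constant: dC_R/d(−C_A) = k₁/(k₁+k₂) = 0.9024.
C_R = 0.9024·(C_{A0}−C_A) = 0.9024×1.568 = 1.42 mol/L.
C_S = (C_{A0}−C_A)−C_R = 0.1530 mol/L; S̃_{R/S} = 1.415/0.1530 = 9.25.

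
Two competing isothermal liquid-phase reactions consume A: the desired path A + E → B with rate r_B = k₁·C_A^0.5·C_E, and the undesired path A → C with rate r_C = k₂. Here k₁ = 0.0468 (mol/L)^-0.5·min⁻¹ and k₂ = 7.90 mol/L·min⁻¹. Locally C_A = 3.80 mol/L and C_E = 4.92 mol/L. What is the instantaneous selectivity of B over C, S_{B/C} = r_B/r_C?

S_{B/C} = r_B/r_C = (k₁·C_A^0.5·C_E)/(k₂) = (k₁/k₂)·C_A^0.5·C_E.
= (0.0468×3.800^0.5×4.920) / (7.90) = 0.4489/7.900 = 0.0568.

0.0568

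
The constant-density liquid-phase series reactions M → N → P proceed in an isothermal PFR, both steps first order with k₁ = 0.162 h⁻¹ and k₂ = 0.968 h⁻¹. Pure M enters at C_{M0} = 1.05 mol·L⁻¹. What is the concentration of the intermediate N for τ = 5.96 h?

0.0797 mol·L⁻¹

Solving the coupled first-order balances gives C_N(τ) = [k₁/(k₂−k₁)]·C_{M0}·(e^(−k₁τ) − e^(−k₂τ)).
e^(−k₁τ) = e^(−0.162×5.96) = e^(−0.9655) = 0.3808; e^(−k₂τ) = e^(−5.769) = 0.003122.
C_N = 0.162×1.05/(0.968−0.162) × (0.3808−0.003122) = 0.2110×0.3777 = 0.07970 mol·L⁻¹.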